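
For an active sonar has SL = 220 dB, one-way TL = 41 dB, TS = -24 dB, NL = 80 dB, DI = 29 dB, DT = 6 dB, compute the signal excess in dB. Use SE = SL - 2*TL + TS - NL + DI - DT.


SE = SL - 2*TL + TS - NL + DI - DT = 220 - 2*41 + (-24) - 80 + 29 - 6 = 57

57 dB


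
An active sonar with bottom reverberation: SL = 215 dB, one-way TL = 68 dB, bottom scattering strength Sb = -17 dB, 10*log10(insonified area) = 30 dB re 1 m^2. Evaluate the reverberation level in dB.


RL = SL - 2*TL + Sb + 10*log10(A) = 215 - 2*68 + (-17) + 30 = 92

92 dB


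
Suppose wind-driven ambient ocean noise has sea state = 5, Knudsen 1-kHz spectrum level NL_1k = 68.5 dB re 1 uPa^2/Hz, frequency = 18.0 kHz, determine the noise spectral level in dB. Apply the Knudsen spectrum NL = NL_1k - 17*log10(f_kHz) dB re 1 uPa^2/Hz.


NL = NL_1k - 17*log10(f_kHz) = 68.5 - 17*log10(18.0) = 68.5 - (21.34) = 47.16

47.16 dB


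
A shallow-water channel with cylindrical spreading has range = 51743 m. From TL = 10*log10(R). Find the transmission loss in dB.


TL = 10*log10(51743) = 47.14

47.14 dB


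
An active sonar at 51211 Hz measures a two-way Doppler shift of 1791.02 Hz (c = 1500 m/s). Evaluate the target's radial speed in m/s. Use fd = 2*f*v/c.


From fd = 2*f*v/c, v = c*fd/(2*f) = 1500 * 1791.02 / (2*51211) = 26.23

26.23 m/s


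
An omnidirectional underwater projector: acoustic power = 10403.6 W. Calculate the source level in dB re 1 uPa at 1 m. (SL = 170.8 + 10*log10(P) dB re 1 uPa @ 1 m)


210.97 dB


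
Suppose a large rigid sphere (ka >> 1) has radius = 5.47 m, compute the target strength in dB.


TS = 10*log10(5.47^2 / 4) = 10*log10(7.480225) = 8.74

8.74 dB


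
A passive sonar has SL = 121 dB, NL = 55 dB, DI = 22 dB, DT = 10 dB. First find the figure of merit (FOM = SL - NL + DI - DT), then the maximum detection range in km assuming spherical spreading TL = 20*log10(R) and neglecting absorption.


Step 1: FOM = SL - NL + DI - DT = 121 - 55 + 22 - 10 = 78 dB
Step 2: at max range FOM = TL = 20*log10(R), so R = 10^(78/20) = 7943.28 m = 7.94 km

7.94 km


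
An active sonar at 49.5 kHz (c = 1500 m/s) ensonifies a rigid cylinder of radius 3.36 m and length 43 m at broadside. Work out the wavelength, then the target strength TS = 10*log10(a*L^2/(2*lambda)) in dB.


Step 1: lambda = c/f = 1500/49500 = 0.0303 m
Step 2: TS = 10*log10(a*L^2/(2*lambda)) = 10*log10(3.36*43^2/(2*0.0303)) = 50.11

50.11 dB


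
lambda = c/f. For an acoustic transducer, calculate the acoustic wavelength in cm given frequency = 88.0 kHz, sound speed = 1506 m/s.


lambda = c/f = 1506 / 88000 = 0.0171 m = 1.71 cm

1.71 cm


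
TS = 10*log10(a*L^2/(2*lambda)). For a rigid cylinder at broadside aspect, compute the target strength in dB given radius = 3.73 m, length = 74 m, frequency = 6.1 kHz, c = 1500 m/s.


46.18 dB


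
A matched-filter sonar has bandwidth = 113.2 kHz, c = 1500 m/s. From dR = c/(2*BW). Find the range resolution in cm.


dR = c/(2*BW) = 1500 / (2 * 113.2e3) = 0.0066 m = 0.66 cm

0.66 cm


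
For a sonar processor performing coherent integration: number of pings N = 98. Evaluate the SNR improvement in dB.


Gain = 10*log10(98) = 19.91

19.91 dB


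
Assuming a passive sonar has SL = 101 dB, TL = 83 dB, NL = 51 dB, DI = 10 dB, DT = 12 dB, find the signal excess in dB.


SE = SL - TL - NL + DI - DT = 101 - 83 - 51 + 10 - 12 = -35

-35 dB


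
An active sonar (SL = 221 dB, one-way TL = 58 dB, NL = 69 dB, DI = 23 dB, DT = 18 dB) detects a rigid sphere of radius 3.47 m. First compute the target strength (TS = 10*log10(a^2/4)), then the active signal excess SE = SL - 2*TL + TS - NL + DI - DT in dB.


Step 1: TS = 10*log10(3.47^2/4) = 4.79 dB
Step 2: SE = SL - 2*TL + TS - NL + DI - DT = 221 - 2*58 + (4.79) - 69 + 23 - 18 = 45.79

45.79 dB


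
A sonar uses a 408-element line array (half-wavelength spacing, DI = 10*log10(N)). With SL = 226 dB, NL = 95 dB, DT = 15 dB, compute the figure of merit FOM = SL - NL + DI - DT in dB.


Step 1: DI = 10*log10(408) = 26.11 dB
Step 2: FOM = SL - NL + DI - DT = 226 - 95 + 26.11 - 15 = 142.11

142.11 dB


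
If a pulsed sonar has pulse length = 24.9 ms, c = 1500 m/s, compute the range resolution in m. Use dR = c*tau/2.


dR = c*tau/2 = 1500 * 24.9e-3 / 2 = 18.675

18.675 m


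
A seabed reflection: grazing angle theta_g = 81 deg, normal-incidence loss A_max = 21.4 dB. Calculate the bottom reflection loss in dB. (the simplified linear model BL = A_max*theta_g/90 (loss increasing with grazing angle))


19.26 dB


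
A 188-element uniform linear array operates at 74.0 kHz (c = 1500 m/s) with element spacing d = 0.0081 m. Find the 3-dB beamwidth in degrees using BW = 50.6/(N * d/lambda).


Step 1: lambda = 1500/74000 = 0.02027 m
Step 2: d/lambda = 0.0081/0.02027 = 0.3996
Step 3: BW = 50.6/(N * d/lambda) = 50.6/(188 * 0.3996) = 0.67

0.67 deg


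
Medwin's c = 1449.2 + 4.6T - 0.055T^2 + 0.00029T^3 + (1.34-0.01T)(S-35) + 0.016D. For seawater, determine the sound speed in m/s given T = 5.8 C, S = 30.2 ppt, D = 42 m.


1468.6 m/s


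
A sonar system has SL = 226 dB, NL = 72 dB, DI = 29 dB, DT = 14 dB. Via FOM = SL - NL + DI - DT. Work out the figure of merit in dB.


FOM = SL - NL + DI - DT = 226 - 72 + 29 - 14 = 169

169 dB


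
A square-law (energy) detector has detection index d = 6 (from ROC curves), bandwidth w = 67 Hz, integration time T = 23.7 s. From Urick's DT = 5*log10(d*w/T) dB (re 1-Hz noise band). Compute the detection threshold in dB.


6.15 dB


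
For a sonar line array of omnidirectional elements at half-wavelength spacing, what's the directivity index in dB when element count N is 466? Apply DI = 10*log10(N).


26.68 dB


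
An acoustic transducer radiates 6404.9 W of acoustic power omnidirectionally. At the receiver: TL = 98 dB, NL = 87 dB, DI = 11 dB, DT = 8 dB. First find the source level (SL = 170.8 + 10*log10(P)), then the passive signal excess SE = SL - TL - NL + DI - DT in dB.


Step 1: SL = 170.8 + 10*log10(6404.9) = 208.87 dB
Step 2: SE = SL - TL - NL + DI - DT = 208.87 - 98 - 87 + 11 - 8 = 26.87

26.87 dB


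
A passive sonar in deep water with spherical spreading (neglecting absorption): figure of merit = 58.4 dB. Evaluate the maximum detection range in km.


At max range FOM = TL, so 20*log10(R) = 58.4
R = 10^(58.4/20) = 831.76 m = 0.83 km

0.83 km


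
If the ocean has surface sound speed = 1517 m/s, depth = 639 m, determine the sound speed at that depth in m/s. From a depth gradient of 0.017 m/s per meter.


1527.863 m/s


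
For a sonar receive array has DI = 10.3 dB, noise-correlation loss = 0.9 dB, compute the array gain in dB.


AG = DI - L_corr = 10.3 - 0.9 = 9.4

9.4 dB


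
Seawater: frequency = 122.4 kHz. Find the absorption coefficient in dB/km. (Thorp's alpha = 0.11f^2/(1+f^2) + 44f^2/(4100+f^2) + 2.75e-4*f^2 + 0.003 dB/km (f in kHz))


38.779 dB/km


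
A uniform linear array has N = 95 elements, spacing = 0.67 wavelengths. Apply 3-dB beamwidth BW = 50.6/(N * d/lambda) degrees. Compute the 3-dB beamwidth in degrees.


0.79 deg


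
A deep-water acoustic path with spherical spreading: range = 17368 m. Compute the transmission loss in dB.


84.79 dB


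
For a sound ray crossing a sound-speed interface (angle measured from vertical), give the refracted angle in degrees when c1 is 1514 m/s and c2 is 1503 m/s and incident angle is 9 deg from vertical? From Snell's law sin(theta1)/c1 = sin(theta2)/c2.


sin(theta2) = (c2/c1)*sin(theta1) = (1503/1514)*sin(9 deg) = 0.1553
theta2 = arcsin(0.1553) = 8.93

8.93 deg


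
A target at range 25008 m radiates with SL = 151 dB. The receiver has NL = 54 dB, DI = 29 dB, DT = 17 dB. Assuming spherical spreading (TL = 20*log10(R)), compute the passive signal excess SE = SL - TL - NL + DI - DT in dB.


Step 1: TL = 20*log10(25008) = 87.96 dB
Step 2: SE = 151 - 87.96 - 54 + 29 - 17 = 21.04

21.04 dB


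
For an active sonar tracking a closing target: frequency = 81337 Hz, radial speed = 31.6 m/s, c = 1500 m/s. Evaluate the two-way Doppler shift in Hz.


fd = 2*f*v/c = 2 * 81337 * 31.6 / 1500 = 3427.0

3427.0 Hz


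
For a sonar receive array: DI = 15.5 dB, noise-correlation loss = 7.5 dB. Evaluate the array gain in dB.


8.0 dB


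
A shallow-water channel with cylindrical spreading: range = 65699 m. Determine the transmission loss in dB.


TL = 10*log10(65699) = 48.18

48.18 dB


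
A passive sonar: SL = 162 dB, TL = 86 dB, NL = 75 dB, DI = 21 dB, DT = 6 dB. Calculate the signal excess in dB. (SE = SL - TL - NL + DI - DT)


SE = SL - TL - NL + DI - DT = 162 - 86 - 75 + 21 - 6 = 16

16 dB


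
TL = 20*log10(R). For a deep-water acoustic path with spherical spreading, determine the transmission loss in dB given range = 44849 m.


TL = 20*log10(44849) = 93.04

93.04 dB


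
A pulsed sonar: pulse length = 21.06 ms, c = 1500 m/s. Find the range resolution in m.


dR = c*tau/2 = 1500 * 21.06e-3 / 2 = 15.795

15.795 m


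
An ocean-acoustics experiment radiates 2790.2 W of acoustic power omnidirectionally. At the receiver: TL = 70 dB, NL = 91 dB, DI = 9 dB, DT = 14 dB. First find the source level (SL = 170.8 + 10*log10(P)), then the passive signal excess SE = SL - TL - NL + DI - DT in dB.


Step 1: SL = 170.8 + 10*log10(2790.2) = 205.26 dB
Step 2: SE = SL - TL - NL + DI - DT = 205.26 - 70 - 91 + 9 - 14 = 39.26

39.26 dB


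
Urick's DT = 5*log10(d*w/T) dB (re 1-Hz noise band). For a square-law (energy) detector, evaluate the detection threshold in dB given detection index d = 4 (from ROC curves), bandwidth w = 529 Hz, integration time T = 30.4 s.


DT = 5*log10(d*w/T) = 5*log10(4 * 529 / 30.4) = 5*log10(69.61) = 9.21

9.21 dB


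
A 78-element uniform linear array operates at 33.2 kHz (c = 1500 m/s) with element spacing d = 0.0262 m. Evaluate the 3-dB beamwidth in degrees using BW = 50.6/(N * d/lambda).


1.12 deg


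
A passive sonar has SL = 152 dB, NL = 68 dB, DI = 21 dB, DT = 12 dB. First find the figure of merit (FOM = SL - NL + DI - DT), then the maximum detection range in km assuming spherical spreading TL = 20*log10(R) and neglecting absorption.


Step 1: FOM = SL - NL + DI - DT = 152 - 68 + 21 - 12 = 93 dB
Step 2: at max range FOM = TL = 20*log10(R), so R = 10^(93/20) = 44668.36 m = 44.67 km

44.67 km


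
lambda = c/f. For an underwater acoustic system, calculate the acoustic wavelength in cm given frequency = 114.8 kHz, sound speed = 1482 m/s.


lambda = c/f = 1482 / 114800 = 0.0129 m = 1.29 cm

1.29 cm


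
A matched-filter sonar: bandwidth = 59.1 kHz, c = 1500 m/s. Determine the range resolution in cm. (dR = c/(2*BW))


dR = c/(2*BW) = 1500 / (2 * 59.1e3) = 0.0127 m = 1.27 cm

1.27 cm


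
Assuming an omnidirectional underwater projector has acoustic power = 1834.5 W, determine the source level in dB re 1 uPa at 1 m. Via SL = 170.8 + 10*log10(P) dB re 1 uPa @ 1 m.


203.44 dB


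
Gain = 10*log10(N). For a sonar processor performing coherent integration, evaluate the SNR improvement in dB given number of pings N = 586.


Gain = 10*log10(586) = 27.68

27.68 dB


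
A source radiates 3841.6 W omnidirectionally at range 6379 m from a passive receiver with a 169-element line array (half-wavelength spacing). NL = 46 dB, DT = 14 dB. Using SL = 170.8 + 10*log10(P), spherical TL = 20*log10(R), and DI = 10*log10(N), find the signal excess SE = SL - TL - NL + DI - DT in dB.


Step 1: SL = 170.8 + 10*log10(3841.6) = 206.65 dB
Step 2: TL = 20*log10(6379) = 76.1 dB
Step 3: DI = 10*log10(169) = 22.28 dB
Step 4: SE = SL - TL - NL + DI - DT = 206.65 - 76.1 - 46 + 22.28 - 14 = 92.83

92.83 dB


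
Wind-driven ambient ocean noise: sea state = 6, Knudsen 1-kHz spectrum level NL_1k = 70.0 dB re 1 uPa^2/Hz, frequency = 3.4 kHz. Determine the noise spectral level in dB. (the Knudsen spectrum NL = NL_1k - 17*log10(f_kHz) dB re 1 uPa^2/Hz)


NL = NL_1k - 17*log10(f_kHz) = 70.0 - 17*log10(3.4) = 70.0 - (9.04) = 60.96

60.96 dB


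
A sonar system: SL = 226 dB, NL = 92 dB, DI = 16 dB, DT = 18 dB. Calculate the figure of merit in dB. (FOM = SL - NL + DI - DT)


FOM = SL - NL + DI - DT = 226 - 92 + 16 - 18 = 132

132 dB


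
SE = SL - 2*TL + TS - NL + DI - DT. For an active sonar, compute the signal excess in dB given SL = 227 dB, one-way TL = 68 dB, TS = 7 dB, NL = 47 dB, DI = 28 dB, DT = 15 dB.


SE = SL - 2*TL + TS - NL + DI - DT = 227 - 2*68 + (7) - 47 + 28 - 15 = 64

64 dB


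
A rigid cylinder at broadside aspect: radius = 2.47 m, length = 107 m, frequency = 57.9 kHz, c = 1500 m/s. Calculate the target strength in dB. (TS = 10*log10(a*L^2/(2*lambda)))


lambda = 1500/57900 = 0.02591 m
TS = 10*log10(2.47*107^2/(2*0.02591)) = 57.37

57.37 dB


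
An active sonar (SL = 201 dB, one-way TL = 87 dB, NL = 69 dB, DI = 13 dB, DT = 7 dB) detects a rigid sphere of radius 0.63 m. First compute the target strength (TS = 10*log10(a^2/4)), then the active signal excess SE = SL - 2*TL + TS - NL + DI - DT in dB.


Step 1: TS = 10*log10(0.63^2/4) = -10.03 dB
Step 2: SE = SL - 2*TL + TS - NL + DI - DT = 201 - 2*87 + (-10.03) - 69 + 13 - 7 = -46.03

-46.03 dB


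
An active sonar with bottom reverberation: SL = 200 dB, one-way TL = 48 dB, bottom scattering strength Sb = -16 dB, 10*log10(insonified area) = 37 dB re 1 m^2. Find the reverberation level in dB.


125 dB


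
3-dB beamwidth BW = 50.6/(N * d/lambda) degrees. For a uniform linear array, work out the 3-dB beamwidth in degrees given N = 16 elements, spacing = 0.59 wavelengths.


BW = 50.6 / (16 * 0.59) = 50.6 / 9.44 = 5.36

5.36 deg


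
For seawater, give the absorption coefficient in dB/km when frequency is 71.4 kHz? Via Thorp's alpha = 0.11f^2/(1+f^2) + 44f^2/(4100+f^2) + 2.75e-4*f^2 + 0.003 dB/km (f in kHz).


f^2 = 5097.96
alpha = 0.11*5097.96/(1+5097.96) + 44*5097.96/(4100+5097.96) + 2.75e-4*5097.96 + 0.003 = 25.902

25.902 dB/km


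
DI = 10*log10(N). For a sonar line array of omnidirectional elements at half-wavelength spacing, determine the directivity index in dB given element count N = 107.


20.29 dB


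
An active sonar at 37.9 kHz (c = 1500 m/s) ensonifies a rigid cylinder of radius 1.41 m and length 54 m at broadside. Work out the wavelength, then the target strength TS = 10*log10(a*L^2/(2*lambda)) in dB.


Step 1: lambda = c/f = 1500/37900 = 0.03958 m
Step 2: TS = 10*log10(a*L^2/(2*lambda)) = 10*log10(1.41*54^2/(2*0.03958)) = 47.16

47.16 dB


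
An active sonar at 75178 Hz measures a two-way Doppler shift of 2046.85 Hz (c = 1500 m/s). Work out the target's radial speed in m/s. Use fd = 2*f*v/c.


From fd = 2*f*v/c, v = c*fd/(2*f) = 1500 * 2046.85 / (2*75178) = 20.42

20.42 m/s


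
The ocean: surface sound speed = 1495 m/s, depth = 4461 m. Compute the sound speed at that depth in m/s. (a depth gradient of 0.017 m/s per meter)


1570.837 m/s


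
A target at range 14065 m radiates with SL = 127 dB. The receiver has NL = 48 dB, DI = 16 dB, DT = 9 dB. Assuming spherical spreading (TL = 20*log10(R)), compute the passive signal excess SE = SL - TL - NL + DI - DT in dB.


3.04 dB


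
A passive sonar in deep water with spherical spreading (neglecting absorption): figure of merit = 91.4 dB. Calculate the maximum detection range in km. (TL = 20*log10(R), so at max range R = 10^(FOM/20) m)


At max range FOM = TL, so 20*log10(R) = 91.4
R = 10^(91.4/20) = 37153.52 m = 37.15 km

37.15 km


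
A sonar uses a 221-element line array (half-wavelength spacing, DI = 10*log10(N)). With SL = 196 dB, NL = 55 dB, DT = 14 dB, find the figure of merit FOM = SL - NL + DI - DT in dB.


Step 1: DI = 10*log10(221) = 23.44 dB
Step 2: FOM = SL - NL + DI - DT = 196 - 55 + 23.44 - 14 = 150.44

150.44 dB


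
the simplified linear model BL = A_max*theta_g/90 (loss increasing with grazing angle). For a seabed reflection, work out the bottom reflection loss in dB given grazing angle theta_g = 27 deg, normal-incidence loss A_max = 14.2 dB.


4.26 dB


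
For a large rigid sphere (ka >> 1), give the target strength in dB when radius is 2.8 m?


TS = 10*log10(2.8^2 / 4) = 10*log10(1.96) = 2.92

2.92 dB


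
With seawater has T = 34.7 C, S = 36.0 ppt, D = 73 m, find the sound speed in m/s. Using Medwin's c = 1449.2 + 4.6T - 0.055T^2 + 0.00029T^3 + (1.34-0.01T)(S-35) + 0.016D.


c = 1449.2 + 4.6*34.7 - 0.055*34.7^2 + 0.00029*34.7^3 + (1.34 - 0.01*34.7)*(36.0 - 35) + 0.016*73 = 1556.87

1556.87 m/s


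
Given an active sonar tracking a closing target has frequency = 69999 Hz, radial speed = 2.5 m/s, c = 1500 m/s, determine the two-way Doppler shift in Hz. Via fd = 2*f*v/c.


fd = 2*f*v/c = 2 * 69999 * 2.5 / 1500 = 233.33

233.33 Hz


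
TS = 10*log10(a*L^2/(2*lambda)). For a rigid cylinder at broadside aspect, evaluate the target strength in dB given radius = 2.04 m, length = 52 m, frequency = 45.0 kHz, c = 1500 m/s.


49.18 dB


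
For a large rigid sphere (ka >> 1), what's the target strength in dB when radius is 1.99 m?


TS = 10*log10(1.99^2 / 4) = 10*log10(0.990025) = -0.04

-0.04 dB


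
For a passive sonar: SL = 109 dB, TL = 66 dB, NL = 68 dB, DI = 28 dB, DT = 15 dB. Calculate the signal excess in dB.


SE = SL - TL - NL + DI - DT = 109 - 66 - 68 + 28 - 15 = -12

-12 dB


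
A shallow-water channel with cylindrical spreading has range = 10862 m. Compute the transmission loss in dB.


TL = 10*log10(10862) = 40.36

40.36 dB


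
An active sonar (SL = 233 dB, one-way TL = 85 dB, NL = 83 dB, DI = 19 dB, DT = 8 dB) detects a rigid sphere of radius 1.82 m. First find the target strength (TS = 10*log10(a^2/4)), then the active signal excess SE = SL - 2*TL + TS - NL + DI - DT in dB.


Step 1: TS = 10*log10(1.82^2/4) = -0.82 dB
Step 2: SE = SL - 2*TL + TS - NL + DI - DT = 233 - 2*85 + (-0.82) - 83 + 19 - 8 = -9.82

-9.82 dB


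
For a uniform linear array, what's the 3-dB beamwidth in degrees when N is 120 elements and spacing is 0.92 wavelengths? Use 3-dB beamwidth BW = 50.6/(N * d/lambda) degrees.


0.46 deg


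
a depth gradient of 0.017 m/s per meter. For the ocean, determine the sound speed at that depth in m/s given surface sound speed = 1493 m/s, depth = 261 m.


c = 1493 + 0.017 * 261 = 1497.437

1497.437 m/s


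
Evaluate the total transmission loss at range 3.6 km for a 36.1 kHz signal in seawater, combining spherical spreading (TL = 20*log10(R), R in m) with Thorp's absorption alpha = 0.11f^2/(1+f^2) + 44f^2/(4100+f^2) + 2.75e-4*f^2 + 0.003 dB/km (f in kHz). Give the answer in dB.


Step 1 (Thorp): alpha = 0.11*1303.21/(1+1303.21) + 44*1303.21/(4100+1303.21) + 2.75e-4*1303.21 + 0.003 = 11.0837 dB/km
Step 2: TL_spread = 20*log10(3600) = 71.13 dB
Step 3: TL_abs = alpha*R = 11.0837 * 3.6 = 39.9 dB
Step 4: TL_total = 71.13 + 39.9 = 111.03

111.03 dB


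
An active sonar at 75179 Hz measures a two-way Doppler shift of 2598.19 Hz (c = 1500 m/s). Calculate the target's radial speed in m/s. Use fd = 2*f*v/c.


From fd = 2*f*v/c, v = c*fd/(2*f) = 1500 * 2598.19 / (2*75179) = 25.92

25.92 m/s


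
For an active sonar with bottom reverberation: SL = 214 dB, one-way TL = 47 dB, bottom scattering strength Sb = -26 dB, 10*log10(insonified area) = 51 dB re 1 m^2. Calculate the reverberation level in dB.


RL = SL - 2*TL + Sb + 10*log10(A) = 214 - 2*47 + (-26) + 51 = 145

145 dB


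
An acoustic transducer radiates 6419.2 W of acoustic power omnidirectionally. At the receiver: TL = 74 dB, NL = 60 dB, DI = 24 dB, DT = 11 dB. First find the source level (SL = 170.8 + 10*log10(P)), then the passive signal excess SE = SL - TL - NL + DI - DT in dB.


Step 1: SL = 170.8 + 10*log10(6419.2) = 208.87 dB
Step 2: SE = SL - TL - NL + DI - DT = 208.87 - 74 - 60 + 24 - 11 = 87.87

87.87 dB


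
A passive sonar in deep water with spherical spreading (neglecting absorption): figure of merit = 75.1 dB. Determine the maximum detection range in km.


At max range FOM = TL, so 20*log10(R) = 75.1
R = 10^(75.1/20) = 5688.53 m = 5.69 km

5.69 km


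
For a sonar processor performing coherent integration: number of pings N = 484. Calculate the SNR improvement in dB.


26.85 dB


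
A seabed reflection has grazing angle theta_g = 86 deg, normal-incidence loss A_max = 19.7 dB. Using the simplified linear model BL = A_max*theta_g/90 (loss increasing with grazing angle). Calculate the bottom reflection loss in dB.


18.82 dB


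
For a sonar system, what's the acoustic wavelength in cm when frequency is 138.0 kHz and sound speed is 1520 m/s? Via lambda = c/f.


lambda = c/f = 1520 / 138000 = 0.011 m = 1.1 cm

1.1 cm


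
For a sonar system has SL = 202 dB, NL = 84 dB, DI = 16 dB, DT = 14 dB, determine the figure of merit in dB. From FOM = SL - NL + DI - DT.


FOM = SL - NL + DI - DT = 202 - 84 + 16 - 14 = 120

120 dB


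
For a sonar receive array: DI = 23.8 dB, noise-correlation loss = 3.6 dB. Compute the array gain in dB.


AG = DI - L_corr = 23.8 - 3.6 = 20.2

20.2 dB


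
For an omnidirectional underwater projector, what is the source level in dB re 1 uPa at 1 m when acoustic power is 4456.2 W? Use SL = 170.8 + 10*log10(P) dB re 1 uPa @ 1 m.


SL = 170.8 + 10*log10(4456.2) = 170.8 + 36.49 = 207.29

207.29 dB


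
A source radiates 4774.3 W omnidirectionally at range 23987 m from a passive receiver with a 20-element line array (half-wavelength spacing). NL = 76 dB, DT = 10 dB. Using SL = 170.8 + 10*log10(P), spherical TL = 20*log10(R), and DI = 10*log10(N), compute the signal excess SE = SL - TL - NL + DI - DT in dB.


Step 1: SL = 170.8 + 10*log10(4774.3) = 207.59 dB
Step 2: TL = 20*log10(23987) = 87.6 dB
Step 3: DI = 10*log10(20) = 13.01 dB
Step 4: SE = SL - TL - NL + DI - DT = 207.59 - 87.6 - 76 + 13.01 - 10 = 47.0

47.0 dB


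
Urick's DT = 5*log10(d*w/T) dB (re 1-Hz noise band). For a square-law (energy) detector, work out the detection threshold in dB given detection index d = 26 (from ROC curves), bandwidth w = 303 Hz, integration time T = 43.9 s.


DT = 5*log10(d*w/T) = 5*log10(26 * 303 / 43.9) = 5*log10(179.45) = 11.27

11.27 dB


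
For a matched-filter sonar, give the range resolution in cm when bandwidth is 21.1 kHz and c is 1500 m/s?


3.55 cm


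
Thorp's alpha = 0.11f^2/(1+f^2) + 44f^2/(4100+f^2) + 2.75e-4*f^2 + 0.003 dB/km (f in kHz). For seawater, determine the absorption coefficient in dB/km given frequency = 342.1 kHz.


f^2 = 117032.41
alpha = 0.11*117032.41/(1+117032.41) + 44*117032.41/(4100+117032.41) + 2.75e-4*117032.41 + 0.003 = 74.808

74.808 dB/km


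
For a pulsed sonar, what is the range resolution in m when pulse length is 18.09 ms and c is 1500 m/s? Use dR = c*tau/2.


dR = c*tau/2 = 1500 * 18.09e-3 / 2 = 13.5675

13.5675 m


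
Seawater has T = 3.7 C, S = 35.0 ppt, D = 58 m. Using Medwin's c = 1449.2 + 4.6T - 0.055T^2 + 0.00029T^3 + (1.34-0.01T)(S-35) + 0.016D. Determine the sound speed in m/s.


c = 1449.2 + 4.6*3.7 - 0.055*3.7^2 + 0.00029*3.7^3 + (1.34 - 0.01*3.7)*(35.0 - 35) + 0.016*58 = 1466.41

1466.41 m/s


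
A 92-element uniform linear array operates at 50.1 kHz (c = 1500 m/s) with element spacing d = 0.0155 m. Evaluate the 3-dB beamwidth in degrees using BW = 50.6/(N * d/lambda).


Step 1: lambda = 1500/50100 = 0.02994 m
Step 2: d/lambda = 0.0155/0.02994 = 0.5177
Step 3: BW = 50.6/(N * d/lambda) = 50.6/(92 * 0.5177) = 1.06

1.06 deg


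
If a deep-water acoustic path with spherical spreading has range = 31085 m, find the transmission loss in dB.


TL = 20*log10(31085) = 89.85

89.85 dB


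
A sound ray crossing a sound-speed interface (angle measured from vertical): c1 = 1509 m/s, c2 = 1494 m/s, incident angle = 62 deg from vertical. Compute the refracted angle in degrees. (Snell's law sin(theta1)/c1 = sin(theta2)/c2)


sin(theta2) = (c2/c1)*sin(theta1) = (1494/1509)*sin(62 deg) = 0.87417
theta2 = arcsin(0.87417) = 60.95

60.95 deg


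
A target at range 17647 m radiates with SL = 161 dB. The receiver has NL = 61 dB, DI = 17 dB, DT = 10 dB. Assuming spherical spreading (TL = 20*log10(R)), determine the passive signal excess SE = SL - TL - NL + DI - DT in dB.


Step 1: TL = 20*log10(17647) = 84.93 dB
Step 2: SE = 161 - 84.93 - 61 + 17 - 10 = 22.07

22.07 dB


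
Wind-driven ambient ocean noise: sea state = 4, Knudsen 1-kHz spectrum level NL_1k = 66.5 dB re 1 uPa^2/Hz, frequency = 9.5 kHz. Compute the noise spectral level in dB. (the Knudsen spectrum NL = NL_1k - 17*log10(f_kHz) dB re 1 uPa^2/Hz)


NL = NL_1k - 17*log10(f_kHz) = 66.5 - 17*log10(9.5) = 66.5 - (16.62) = 49.88

49.88 dB


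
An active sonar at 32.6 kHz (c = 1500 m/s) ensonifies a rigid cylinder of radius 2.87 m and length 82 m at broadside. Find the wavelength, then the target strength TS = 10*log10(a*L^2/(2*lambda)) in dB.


Step 1: lambda = c/f = 1500/32600 = 0.04601 m
Step 2: TS = 10*log10(a*L^2/(2*lambda)) = 10*log10(2.87*82^2/(2*0.04601)) = 53.22

53.22 dB


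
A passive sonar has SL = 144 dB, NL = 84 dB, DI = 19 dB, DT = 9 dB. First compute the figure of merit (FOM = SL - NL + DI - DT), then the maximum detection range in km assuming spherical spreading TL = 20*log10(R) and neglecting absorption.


Step 1: FOM = SL - NL + DI - DT = 144 - 84 + 19 - 9 = 70 dB
Step 2: at max range FOM = TL = 20*log10(R), so R = 10^(70/20) = 3162.28 m = 3.16 km

3.16 km


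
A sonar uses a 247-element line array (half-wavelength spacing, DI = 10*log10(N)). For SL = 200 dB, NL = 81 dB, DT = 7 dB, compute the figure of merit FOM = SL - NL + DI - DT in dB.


135.93 dB


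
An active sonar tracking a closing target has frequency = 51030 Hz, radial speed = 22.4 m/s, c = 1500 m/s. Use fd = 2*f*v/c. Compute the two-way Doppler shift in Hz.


fd = 2*f*v/c = 2 * 51030 * 22.4 / 1500 = 1524.1

1524.1 Hz


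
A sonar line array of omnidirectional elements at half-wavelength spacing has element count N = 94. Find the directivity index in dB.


DI = 10*log10(94) = 19.73

19.73 dB


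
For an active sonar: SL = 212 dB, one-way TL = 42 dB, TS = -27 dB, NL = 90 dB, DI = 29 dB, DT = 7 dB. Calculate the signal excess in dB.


33 dB


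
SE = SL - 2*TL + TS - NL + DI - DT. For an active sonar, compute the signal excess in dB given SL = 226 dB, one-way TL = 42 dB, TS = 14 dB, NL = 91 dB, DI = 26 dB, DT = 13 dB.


SE = SL - 2*TL + TS - NL + DI - DT = 226 - 2*42 + (14) - 91 + 26 - 13 = 78

78 dB


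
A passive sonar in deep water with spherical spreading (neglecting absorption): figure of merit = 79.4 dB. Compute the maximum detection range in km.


9.33 km


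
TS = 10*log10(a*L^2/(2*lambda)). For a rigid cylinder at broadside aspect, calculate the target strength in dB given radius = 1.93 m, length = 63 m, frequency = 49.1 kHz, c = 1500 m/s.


lambda = 1500/49100 = 0.03055 m
TS = 10*log10(1.93*63^2/(2*0.03055)) = 50.98

50.98 dB


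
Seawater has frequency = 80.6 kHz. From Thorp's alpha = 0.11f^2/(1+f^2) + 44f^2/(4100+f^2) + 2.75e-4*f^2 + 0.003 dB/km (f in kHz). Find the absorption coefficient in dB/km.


28.875 dB/km


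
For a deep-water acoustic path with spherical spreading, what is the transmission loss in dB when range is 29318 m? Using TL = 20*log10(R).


89.34 dB


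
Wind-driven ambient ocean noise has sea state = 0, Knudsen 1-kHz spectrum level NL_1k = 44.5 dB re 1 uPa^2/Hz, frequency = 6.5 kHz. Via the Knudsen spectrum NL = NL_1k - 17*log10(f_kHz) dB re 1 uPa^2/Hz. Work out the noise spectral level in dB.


NL = NL_1k - 17*log10(f_kHz) = 44.5 - 17*log10(6.5) = 44.5 - (13.82) = 30.68

30.68 dB


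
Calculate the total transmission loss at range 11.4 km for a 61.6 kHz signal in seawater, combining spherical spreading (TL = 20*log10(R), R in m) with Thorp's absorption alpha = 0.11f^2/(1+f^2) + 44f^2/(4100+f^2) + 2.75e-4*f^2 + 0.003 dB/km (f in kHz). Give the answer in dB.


Step 1 (Thorp): alpha = 0.11*3794.56/(1+3794.56) + 44*3794.56/(4100+3794.56) + 2.75e-4*3794.56 + 0.003 = 22.3053 dB/km
Step 2: TL_spread = 20*log10(11400) = 81.14 dB
Step 3: TL_abs = alpha*R = 22.3053 * 11.4 = 254.28 dB
Step 4: TL_total = 81.14 + 254.28 = 335.42

335.42 dB


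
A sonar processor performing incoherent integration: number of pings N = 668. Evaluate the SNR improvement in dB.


Gain = 5*log10(668) = 14.12

14.12 dB


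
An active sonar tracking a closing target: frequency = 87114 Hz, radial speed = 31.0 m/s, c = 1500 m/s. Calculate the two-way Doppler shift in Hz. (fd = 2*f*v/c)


fd = 2*f*v/c = 2 * 87114 * 31.0 / 1500 = 3600.71

3600.71 Hz


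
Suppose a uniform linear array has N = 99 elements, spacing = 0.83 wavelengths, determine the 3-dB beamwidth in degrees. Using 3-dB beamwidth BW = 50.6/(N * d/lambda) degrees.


BW = 50.6 / (99 * 0.83) = 50.6 / 82.17 = 0.62

0.62 deg


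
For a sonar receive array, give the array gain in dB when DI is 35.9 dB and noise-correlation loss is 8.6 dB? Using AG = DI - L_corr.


AG = DI - L_corr = 35.9 - 8.6 = 27.3

27.3 dB


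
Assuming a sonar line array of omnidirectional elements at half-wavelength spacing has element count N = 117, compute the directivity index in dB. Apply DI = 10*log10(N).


20.68 dB


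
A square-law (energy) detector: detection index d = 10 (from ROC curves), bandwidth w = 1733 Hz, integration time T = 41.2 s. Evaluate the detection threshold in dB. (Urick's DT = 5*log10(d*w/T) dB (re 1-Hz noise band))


13.12 dB


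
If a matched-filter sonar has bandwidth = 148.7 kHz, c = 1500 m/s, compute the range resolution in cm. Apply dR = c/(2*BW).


0.5 cm


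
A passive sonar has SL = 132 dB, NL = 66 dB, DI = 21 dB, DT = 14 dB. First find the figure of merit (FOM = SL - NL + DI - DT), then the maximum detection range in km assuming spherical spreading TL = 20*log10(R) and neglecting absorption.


Step 1: FOM = SL - NL + DI - DT = 132 - 66 + 21 - 14 = 73 dB
Step 2: at max range FOM = TL = 20*log10(R), so R = 10^(73/20) = 4466.84 m = 4.47 km

4.47 km


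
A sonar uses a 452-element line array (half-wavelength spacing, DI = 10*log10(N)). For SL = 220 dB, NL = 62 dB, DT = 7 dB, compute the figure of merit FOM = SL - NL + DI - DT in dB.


177.55 dB


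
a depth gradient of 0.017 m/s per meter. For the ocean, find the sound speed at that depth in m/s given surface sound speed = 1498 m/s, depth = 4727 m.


c = 1498 + 0.017 * 4727 = 1578.359

1578.359 m/s


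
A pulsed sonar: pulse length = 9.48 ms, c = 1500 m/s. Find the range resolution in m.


dR = c*tau/2 = 1500 * 9.48e-3 / 2 = 7.11

7.11 m


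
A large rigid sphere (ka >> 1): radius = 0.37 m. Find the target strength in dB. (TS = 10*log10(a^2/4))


-14.66 dB


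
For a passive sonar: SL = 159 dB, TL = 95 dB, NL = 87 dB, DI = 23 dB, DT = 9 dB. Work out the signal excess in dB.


-9 dB


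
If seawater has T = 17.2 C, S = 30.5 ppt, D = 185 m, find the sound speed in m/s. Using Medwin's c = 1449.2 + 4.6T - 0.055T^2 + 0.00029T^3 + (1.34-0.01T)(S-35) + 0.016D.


c = 1449.2 + 4.6*17.2 - 0.055*17.2^2 + 0.00029*17.2^3 + (1.34 - 0.01*17.2)*(30.5 - 35) + 0.016*185 = 1511.23

1511.23 m/s


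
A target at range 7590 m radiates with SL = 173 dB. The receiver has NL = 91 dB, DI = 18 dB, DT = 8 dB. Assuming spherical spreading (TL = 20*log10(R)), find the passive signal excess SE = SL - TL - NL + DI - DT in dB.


Step 1: TL = 20*log10(7590) = 77.6 dB
Step 2: SE = 173 - 77.6 - 91 + 18 - 8 = 14.4

14.4 dB


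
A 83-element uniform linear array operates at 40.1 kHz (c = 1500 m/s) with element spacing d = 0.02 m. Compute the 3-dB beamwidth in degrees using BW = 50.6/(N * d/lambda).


Step 1: lambda = 1500/40100 = 0.03741 m
Step 2: d/lambda = 0.02/0.03741 = 0.5346
Step 3: BW = 50.6/(N * d/lambda) = 50.6/(83 * 0.5346) = 1.14

1.14 deg


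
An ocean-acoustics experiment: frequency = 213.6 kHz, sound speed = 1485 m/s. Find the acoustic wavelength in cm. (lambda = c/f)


lambda = c/f = 1485 / 213600 = 0.007 m = 0.7 cm

0.7 cm


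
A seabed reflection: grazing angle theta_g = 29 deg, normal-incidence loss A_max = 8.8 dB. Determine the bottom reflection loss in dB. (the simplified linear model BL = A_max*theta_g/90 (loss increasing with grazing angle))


2.84 dB


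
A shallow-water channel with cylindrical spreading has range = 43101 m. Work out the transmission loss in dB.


TL = 10*log10(43101) = 46.34

46.34 dB


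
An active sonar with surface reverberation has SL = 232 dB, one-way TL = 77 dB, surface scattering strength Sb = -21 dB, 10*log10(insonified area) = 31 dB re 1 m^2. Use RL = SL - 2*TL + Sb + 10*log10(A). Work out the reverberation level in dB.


88 dB


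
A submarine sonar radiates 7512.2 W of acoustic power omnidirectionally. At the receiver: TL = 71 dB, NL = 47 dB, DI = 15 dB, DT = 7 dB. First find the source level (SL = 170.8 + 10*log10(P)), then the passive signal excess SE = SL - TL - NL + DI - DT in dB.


Step 1: SL = 170.8 + 10*log10(7512.2) = 209.56 dB
Step 2: SE = SL - TL - NL + DI - DT = 209.56 - 71 - 47 + 15 - 7 = 99.56

99.56 dB


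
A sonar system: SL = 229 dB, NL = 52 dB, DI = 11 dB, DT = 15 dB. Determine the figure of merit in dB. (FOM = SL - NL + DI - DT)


FOM = SL - NL + DI - DT = 229 - 52 + 11 - 15 = 173

173 dB


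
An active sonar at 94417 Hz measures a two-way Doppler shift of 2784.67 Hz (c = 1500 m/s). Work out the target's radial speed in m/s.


From fd = 2*f*v/c, v = c*fd/(2*f) = 1500 * 2784.67 / (2*94417) = 22.12

22.12 m/s


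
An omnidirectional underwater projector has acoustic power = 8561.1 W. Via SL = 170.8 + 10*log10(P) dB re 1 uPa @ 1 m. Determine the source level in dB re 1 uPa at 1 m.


SL = 170.8 + 10*log10(8561.1) = 170.8 + 39.33 = 210.13

210.13 dB


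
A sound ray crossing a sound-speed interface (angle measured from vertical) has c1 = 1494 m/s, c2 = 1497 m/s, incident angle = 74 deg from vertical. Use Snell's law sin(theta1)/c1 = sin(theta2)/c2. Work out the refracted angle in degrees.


sin(theta2) = (c2/c1)*sin(theta1) = (1497/1494)*sin(74 deg) = 0.96319
theta2 = arcsin(0.96319) = 74.41

74.41 deg


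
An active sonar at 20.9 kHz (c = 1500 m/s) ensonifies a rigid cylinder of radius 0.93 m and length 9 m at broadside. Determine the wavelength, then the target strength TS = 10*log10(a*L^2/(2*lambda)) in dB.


Step 1: lambda = c/f = 1500/20900 = 0.07177 m
Step 2: TS = 10*log10(a*L^2/(2*lambda)) = 10*log10(0.93*9^2/(2*0.07177)) = 27.2

27.2 dB


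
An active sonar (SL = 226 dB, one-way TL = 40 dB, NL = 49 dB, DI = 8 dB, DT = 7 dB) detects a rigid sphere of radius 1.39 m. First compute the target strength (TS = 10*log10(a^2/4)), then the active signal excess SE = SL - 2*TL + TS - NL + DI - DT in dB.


Step 1: TS = 10*log10(1.39^2/4) = -3.16 dB
Step 2: SE = SL - 2*TL + TS - NL + DI - DT = 226 - 2*40 + (-3.16) - 49 + 8 - 7 = 94.84

94.84 dB


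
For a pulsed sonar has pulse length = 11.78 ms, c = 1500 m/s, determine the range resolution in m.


8.835 m


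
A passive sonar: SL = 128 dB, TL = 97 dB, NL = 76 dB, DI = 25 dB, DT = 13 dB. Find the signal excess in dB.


SE = SL - TL - NL + DI - DT = 128 - 97 - 76 + 25 - 13 = -33

-33 dB


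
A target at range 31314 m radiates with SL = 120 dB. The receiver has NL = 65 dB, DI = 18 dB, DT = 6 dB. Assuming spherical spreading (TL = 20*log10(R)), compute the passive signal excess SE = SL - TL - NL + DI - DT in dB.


Step 1: TL = 20*log10(31314) = 89.91 dB
Step 2: SE = 120 - 89.91 - 65 + 18 - 6 = -22.91

-22.91 dB


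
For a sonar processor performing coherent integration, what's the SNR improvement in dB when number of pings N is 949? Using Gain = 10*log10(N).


Gain = 10*log10(949) = 29.77

29.77 dB


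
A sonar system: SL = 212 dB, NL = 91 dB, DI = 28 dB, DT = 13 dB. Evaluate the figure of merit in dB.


FOM = SL - NL + DI - DT = 212 - 91 + 28 - 13 = 136

136 dB


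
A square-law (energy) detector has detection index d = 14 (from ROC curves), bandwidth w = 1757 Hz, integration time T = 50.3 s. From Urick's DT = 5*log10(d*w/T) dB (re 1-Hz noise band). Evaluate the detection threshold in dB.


DT = 5*log10(d*w/T) = 5*log10(14 * 1757 / 50.3) = 5*log10(489.03) = 13.45

13.45 dB


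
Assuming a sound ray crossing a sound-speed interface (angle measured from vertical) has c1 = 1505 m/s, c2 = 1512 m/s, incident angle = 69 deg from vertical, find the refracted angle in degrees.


69.71 deg


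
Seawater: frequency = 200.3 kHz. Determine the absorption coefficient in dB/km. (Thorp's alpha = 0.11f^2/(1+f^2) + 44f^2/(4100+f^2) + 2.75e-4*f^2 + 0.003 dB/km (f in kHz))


f^2 = 40120.09
alpha = 0.11*40120.09/(1+40120.09) + 44*40120.09/(4100+40120.09) + 2.75e-4*40120.09 + 0.003 = 51.066

51.066 dB/km


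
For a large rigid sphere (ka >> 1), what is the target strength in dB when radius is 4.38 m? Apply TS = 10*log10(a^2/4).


TS = 10*log10(4.38^2 / 4) = 10*log10(4.7961) = 6.81

6.81 dB


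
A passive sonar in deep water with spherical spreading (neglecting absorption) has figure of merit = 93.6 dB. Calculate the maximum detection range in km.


At max range FOM = TL, so 20*log10(R) = 93.6
R = 10^(93.6/20) = 47863.01 m = 47.86 km

47.86 km


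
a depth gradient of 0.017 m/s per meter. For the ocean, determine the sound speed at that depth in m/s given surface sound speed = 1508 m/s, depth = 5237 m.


c = 1508 + 0.017 * 5237 = 1597.029

1597.029 m/s


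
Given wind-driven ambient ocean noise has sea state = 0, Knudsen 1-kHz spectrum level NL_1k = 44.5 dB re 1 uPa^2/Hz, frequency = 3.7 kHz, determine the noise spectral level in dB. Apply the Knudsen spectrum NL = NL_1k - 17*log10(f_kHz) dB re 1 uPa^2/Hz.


NL = NL_1k - 17*log10(f_kHz) = 44.5 - 17*log10(3.7) = 44.5 - (9.66) = 34.84

34.84 dB


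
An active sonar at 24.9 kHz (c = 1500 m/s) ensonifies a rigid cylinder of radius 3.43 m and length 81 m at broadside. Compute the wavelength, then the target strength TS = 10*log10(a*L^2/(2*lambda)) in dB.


Step 1: lambda = c/f = 1500/24900 = 0.06024 m
Step 2: TS = 10*log10(a*L^2/(2*lambda)) = 10*log10(3.43*81^2/(2*0.06024)) = 52.71

52.71 dB


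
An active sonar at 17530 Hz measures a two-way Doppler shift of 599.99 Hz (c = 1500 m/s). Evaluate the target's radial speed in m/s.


From fd = 2*f*v/c, v = c*fd/(2*f) = 1500 * 599.99 / (2*17530) = 25.67

25.67 m/s


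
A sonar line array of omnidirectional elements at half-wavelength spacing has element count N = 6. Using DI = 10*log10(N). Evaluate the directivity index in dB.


DI = 10*log10(6) = 7.78

7.78 dB


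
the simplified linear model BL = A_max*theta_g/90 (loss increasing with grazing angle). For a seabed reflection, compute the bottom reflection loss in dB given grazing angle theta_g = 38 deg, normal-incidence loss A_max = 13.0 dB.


BL = A_max * theta_g / 90 = 13.0 * 38 / 90 = 5.49

5.49 dB


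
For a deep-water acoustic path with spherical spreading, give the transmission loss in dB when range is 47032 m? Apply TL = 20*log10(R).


TL = 20*log10(47032) = 93.45

93.45 dB


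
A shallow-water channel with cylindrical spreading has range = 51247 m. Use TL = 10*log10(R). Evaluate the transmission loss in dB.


47.1 dB


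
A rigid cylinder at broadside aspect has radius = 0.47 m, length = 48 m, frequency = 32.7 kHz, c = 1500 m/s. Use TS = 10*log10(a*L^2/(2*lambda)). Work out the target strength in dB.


40.72 dB


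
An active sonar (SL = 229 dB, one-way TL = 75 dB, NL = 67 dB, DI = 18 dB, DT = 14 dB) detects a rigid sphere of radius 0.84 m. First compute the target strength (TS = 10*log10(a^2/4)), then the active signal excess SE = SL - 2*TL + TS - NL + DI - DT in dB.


Step 1: TS = 10*log10(0.84^2/4) = -7.54 dB
Step 2: SE = SL - 2*TL + TS - NL + DI - DT = 229 - 2*75 + (-7.54) - 67 + 18 - 14 = 8.46

8.46 dB


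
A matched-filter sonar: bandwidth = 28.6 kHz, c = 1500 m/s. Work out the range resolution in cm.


2.62 cm
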